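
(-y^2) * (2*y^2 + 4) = -2*y^4 - 4*y^2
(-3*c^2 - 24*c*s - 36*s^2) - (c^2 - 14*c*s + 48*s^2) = -4*c^2 - 10*c*s - 84*s^2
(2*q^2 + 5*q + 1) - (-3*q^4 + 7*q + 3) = 3*q^4 + 2*q^2 - 2*q - 2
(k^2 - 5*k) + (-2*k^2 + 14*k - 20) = -k^2 + 9*k - 20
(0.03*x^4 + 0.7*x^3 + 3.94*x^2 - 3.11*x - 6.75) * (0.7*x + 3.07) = 0.021*x^5 + 0.5821*x^4 + 4.907*x^3 + 9.9188*x^2 - 14.2727*x - 20.7225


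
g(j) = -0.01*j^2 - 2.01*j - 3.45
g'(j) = -0.02*j - 2.01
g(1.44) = -6.37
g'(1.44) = -2.04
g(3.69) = -11.00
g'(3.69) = -2.08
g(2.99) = -9.55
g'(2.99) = -2.07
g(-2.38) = 1.28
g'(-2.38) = -1.96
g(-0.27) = -2.91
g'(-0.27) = -2.00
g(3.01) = -9.59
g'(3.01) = -2.07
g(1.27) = -6.02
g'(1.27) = -2.04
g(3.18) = -9.94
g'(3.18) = -2.07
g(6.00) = -15.87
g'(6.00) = -2.13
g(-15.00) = 24.45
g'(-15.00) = -1.71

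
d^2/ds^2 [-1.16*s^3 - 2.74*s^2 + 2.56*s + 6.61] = -6.96*s - 5.48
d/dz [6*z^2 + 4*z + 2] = 12*z + 4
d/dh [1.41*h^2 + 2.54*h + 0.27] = 2.82*h + 2.54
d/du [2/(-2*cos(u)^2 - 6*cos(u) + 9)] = -4*(2*cos(u) + 3)*sin(u)/(6*cos(u) + cos(2*u) - 8)^2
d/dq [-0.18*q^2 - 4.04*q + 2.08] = -0.36*q - 4.04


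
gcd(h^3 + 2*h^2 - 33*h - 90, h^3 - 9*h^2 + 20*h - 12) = h - 6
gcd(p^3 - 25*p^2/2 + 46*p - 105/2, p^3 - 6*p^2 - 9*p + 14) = p - 7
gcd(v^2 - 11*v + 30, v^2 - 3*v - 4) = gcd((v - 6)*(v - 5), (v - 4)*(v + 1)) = 1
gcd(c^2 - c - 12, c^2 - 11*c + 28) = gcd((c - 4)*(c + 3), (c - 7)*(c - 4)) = c - 4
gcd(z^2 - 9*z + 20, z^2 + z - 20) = z - 4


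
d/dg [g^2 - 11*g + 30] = 2*g - 11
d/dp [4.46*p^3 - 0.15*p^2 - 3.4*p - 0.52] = 13.38*p^2 - 0.3*p - 3.4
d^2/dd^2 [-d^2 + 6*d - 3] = -2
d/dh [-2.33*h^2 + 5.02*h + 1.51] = 5.02 - 4.66*h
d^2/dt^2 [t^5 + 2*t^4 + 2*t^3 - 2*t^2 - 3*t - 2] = 20*t^3 + 24*t^2 + 12*t - 4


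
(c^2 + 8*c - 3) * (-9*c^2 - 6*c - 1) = -9*c^4 - 78*c^3 - 22*c^2 + 10*c + 3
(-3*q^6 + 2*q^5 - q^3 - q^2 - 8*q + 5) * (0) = 0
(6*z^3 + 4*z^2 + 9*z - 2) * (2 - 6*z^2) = -36*z^5 - 24*z^4 - 42*z^3 + 20*z^2 + 18*z - 4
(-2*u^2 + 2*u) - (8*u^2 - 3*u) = -10*u^2 + 5*u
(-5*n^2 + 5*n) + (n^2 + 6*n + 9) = -4*n^2 + 11*n + 9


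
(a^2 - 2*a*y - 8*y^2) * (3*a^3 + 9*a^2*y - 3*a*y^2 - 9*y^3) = 3*a^5 + 3*a^4*y - 45*a^3*y^2 - 75*a^2*y^3 + 42*a*y^4 + 72*y^5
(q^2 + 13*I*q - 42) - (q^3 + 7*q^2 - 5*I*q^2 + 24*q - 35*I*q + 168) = -q^3 - 6*q^2 + 5*I*q^2 - 24*q + 48*I*q - 210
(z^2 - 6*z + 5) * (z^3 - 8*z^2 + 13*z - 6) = z^5 - 14*z^4 + 66*z^3 - 124*z^2 + 101*z - 30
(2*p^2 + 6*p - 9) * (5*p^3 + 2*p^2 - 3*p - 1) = 10*p^5 + 34*p^4 - 39*p^3 - 38*p^2 + 21*p + 9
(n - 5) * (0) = 0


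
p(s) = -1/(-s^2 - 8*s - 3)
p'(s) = -(2*s + 8)/(-s^2 - 8*s - 3)^2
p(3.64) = 0.02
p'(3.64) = -0.01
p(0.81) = 0.10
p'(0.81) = -0.09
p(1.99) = 0.04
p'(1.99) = -0.02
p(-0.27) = 1.10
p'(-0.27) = -8.95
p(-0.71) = -0.46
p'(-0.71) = -1.39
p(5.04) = 0.01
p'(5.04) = -0.00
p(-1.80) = -0.12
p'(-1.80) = -0.07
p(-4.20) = -0.08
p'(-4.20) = 0.00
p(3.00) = 0.03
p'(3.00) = -0.01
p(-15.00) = 0.01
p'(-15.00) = 0.00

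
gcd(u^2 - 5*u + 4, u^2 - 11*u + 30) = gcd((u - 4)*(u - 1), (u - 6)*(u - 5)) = 1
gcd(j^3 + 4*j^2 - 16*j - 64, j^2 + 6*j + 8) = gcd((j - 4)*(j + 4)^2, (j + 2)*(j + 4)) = j + 4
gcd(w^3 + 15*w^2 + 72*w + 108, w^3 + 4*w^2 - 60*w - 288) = w^2 + 12*w + 36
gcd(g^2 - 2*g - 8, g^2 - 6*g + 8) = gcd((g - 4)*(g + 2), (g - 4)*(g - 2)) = g - 4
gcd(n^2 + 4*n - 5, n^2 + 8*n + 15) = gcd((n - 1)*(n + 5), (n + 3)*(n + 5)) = n + 5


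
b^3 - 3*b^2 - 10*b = b*(b - 5)*(b + 2)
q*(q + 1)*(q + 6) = q^3 + 7*q^2 + 6*q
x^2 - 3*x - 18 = (x - 6)*(x + 3)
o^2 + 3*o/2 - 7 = (o - 2)*(o + 7/2)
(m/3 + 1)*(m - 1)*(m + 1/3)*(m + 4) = m^4/3 + 19*m^3/9 + 7*m^2/3 - 31*m/9 - 4/3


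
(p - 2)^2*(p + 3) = p^3 - p^2 - 8*p + 12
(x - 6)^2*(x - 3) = x^3 - 15*x^2 + 72*x - 108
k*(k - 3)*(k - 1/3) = k^3 - 10*k^2/3 + k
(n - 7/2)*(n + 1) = n^2 - 5*n/2 - 7/2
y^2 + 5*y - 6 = (y - 1)*(y + 6)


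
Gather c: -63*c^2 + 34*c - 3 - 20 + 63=-63*c^2 + 34*c + 40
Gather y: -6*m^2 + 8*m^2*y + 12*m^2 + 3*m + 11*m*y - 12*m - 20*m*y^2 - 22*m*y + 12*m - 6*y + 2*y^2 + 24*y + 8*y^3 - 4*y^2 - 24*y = 6*m^2 + 3*m + 8*y^3 + y^2*(-20*m - 2) + y*(8*m^2 - 11*m - 6)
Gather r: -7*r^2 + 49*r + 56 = -7*r^2 + 49*r + 56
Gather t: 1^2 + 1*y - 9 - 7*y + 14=6 - 6*y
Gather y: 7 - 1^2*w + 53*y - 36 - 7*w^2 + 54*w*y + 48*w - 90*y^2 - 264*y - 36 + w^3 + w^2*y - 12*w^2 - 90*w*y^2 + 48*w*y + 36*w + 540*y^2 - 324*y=w^3 - 19*w^2 + 83*w + y^2*(450 - 90*w) + y*(w^2 + 102*w - 535) - 65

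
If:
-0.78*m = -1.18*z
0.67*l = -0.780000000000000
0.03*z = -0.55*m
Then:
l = -1.16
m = 0.00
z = 0.00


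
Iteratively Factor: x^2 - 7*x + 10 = (x - 2)*(x - 5)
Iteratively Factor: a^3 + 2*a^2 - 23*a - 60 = (a + 4)*(a^2 - 2*a - 15) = (a + 3)*(a + 4)*(a - 5)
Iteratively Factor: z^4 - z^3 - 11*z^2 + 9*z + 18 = (z - 2)*(z^3 + z^2 - 9*z - 9) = (z - 2)*(z + 3)*(z^2 - 2*z - 3) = (z - 2)*(z + 1)*(z + 3)*(z - 3)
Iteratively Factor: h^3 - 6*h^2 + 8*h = (h)*(h^2 - 6*h + 8) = h*(h - 4)*(h - 2)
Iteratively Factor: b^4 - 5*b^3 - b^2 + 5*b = (b - 1)*(b^3 - 4*b^2 - 5*b) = (b - 1)*(b + 1)*(b^2 - 5*b) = b*(b - 1)*(b + 1)*(b - 5)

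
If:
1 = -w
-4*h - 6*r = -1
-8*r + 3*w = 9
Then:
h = 5/2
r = -3/2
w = -1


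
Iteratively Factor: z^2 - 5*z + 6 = (z - 2)*(z - 3)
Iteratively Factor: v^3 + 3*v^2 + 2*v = (v + 2)*(v^2 + v) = (v + 1)*(v + 2)*(v)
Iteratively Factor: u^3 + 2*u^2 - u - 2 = (u + 2)*(u^2 - 1) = (u + 1)*(u + 2)*(u - 1)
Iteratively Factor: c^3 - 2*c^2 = (c)*(c^2 - 2*c) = c^2*(c - 2)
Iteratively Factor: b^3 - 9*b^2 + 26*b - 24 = (b - 3)*(b^2 - 6*b + 8) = (b - 4)*(b - 3)*(b - 2)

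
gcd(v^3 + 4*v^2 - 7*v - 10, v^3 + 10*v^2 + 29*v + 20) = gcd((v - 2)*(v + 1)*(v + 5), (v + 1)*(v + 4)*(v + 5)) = v^2 + 6*v + 5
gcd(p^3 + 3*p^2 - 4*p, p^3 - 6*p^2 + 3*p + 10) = 1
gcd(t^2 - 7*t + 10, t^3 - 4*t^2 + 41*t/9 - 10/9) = t - 2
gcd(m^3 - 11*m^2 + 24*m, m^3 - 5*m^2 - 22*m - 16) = m - 8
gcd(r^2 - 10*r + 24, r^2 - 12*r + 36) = r - 6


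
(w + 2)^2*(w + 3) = w^3 + 7*w^2 + 16*w + 12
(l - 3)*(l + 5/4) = l^2 - 7*l/4 - 15/4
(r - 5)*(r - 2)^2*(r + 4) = r^4 - 5*r^3 - 12*r^2 + 76*r - 80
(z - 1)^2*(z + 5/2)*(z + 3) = z^4 + 7*z^3/2 - 5*z^2/2 - 19*z/2 + 15/2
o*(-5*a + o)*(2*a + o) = -10*a^2*o - 3*a*o^2 + o^3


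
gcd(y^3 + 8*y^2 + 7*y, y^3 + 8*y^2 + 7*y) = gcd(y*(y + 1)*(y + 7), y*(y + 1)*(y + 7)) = y^3 + 8*y^2 + 7*y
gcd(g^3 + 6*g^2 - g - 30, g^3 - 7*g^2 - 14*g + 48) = g^2 + g - 6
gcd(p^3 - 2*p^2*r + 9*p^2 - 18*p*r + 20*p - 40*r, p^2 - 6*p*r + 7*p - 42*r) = 1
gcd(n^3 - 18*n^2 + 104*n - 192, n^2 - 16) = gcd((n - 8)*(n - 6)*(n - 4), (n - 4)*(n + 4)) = n - 4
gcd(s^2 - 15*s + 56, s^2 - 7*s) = s - 7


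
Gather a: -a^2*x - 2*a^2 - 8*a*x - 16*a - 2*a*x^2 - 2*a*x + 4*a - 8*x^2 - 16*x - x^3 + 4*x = a^2*(-x - 2) + a*(-2*x^2 - 10*x - 12) - x^3 - 8*x^2 - 12*x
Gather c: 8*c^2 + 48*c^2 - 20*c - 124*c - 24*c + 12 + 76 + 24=56*c^2 - 168*c + 112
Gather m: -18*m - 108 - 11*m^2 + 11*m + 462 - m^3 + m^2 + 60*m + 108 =-m^3 - 10*m^2 + 53*m + 462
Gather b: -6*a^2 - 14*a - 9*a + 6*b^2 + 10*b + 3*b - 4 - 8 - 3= -6*a^2 - 23*a + 6*b^2 + 13*b - 15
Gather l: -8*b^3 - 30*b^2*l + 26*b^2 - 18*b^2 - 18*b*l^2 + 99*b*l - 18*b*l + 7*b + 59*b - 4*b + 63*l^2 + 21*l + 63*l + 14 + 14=-8*b^3 + 8*b^2 + 62*b + l^2*(63 - 18*b) + l*(-30*b^2 + 81*b + 84) + 28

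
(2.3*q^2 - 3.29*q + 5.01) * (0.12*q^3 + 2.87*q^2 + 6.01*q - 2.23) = 0.276*q^5 + 6.2062*q^4 + 4.9819*q^3 - 10.5232*q^2 + 37.4468*q - 11.1723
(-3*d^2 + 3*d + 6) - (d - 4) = -3*d^2 + 2*d + 10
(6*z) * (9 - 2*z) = -12*z^2 + 54*z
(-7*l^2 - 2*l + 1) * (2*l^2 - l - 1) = -14*l^4 + 3*l^3 + 11*l^2 + l - 1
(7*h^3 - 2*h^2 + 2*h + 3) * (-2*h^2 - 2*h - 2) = -14*h^5 - 10*h^4 - 14*h^3 - 6*h^2 - 10*h - 6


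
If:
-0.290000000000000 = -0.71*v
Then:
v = 0.41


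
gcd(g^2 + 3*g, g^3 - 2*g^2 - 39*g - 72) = g + 3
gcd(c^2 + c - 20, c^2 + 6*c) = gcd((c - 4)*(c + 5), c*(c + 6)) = 1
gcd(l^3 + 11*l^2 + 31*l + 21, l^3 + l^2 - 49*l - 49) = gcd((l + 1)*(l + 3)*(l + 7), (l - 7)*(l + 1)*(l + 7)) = l^2 + 8*l + 7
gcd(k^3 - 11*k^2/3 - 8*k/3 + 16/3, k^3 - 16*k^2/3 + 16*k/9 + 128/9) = k^2 - 8*k/3 - 16/3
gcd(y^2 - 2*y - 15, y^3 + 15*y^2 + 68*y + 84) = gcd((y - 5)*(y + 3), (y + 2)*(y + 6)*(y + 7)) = 1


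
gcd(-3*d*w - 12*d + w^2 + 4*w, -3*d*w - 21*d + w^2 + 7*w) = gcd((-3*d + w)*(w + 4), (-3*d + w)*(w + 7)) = -3*d + w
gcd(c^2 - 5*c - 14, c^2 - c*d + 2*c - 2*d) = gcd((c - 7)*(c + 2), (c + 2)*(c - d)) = c + 2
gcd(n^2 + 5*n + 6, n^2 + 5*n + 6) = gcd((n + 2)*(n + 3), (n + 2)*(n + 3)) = n^2 + 5*n + 6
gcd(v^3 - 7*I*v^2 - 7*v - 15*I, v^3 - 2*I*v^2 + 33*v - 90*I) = v^2 - 8*I*v - 15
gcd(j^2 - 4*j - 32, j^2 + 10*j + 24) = j + 4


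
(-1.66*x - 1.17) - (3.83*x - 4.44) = 3.27 - 5.49*x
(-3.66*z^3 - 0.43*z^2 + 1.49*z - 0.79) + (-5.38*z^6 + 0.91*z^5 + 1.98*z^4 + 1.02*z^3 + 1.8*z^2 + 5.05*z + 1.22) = -5.38*z^6 + 0.91*z^5 + 1.98*z^4 - 2.64*z^3 + 1.37*z^2 + 6.54*z + 0.43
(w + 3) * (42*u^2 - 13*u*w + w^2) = 42*u^2*w + 126*u^2 - 13*u*w^2 - 39*u*w + w^3 + 3*w^2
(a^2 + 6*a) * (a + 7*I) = a^3 + 6*a^2 + 7*I*a^2 + 42*I*a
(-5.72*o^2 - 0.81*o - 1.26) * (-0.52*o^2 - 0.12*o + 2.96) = 2.9744*o^4 + 1.1076*o^3 - 16.1788*o^2 - 2.2464*o - 3.7296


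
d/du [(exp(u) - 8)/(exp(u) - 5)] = 3*exp(u)/(exp(u) - 5)^2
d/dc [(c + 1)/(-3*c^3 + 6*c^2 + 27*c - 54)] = (-c^3 + 2*c^2 + 9*c - (c + 1)*(-3*c^2 + 4*c + 9) - 18)/(3*(c^3 - 2*c^2 - 9*c + 18)^2)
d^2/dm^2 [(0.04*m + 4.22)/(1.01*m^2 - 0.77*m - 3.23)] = ((-0.2424*m - 8.4628)*(-1.01*m^2 + 0.77*m + 3.23) - (0.04*m + 4.22)*(2.02*m - 0.77)*(4.04*m - 1.54))/(-1.01*m^2 + 0.77*m + 3.23)^3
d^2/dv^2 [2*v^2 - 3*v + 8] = 4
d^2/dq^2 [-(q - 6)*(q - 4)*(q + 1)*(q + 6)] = -12*q^2 + 18*q + 80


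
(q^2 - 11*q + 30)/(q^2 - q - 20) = (q - 6)/(q + 4)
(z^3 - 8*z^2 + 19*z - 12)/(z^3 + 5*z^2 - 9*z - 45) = (z^2 - 5*z + 4)/(z^2 + 8*z + 15)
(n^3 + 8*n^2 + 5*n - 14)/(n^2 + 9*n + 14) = n - 1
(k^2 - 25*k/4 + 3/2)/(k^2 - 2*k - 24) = (k - 1/4)/(k + 4)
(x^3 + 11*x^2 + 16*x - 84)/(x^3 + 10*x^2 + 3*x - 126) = (x - 2)/(x - 3)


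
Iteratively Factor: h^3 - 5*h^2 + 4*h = (h)*(h^2 - 5*h + 4) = h*(h - 1)*(h - 4)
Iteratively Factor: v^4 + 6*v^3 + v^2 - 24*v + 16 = (v + 4)*(v^3 + 2*v^2 - 7*v + 4) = (v - 1)*(v + 4)*(v^2 + 3*v - 4) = (v - 1)*(v + 4)^2*(v - 1)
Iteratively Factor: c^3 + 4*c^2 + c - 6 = (c + 2)*(c^2 + 2*c - 3) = (c + 2)*(c + 3)*(c - 1)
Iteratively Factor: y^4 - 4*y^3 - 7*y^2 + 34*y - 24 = (y - 1)*(y^3 - 3*y^2 - 10*y + 24) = (y - 4)*(y - 1)*(y^2 + y - 6) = (y - 4)*(y - 2)*(y - 1)*(y + 3)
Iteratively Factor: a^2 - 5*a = (a - 5)*(a)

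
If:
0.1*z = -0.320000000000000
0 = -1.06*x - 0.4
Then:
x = -0.38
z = -3.20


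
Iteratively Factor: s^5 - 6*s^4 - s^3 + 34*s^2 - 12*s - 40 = (s + 2)*(s^4 - 8*s^3 + 15*s^2 + 4*s - 20) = (s - 2)*(s + 2)*(s^3 - 6*s^2 + 3*s + 10) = (s - 2)*(s + 1)*(s + 2)*(s^2 - 7*s + 10) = (s - 5)*(s - 2)*(s + 1)*(s + 2)*(s - 2)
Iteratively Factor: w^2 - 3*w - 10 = (w + 2)*(w - 5)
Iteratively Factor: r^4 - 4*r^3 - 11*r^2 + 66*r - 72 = (r - 3)*(r^3 - r^2 - 14*r + 24) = (r - 3)^2*(r^2 + 2*r - 8) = (r - 3)^2*(r - 2)*(r + 4)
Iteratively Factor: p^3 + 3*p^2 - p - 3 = (p - 1)*(p^2 + 4*p + 3) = (p - 1)*(p + 3)*(p + 1)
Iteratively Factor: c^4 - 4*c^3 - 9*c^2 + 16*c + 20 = (c + 2)*(c^3 - 6*c^2 + 3*c + 10) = (c + 1)*(c + 2)*(c^2 - 7*c + 10) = (c - 5)*(c + 1)*(c + 2)*(c - 2)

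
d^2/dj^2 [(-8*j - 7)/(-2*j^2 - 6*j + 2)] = ((2*j + 3)^2*(8*j + 7) - (24*j + 31)*(j^2 + 3*j - 1))/(j^2 + 3*j - 1)^3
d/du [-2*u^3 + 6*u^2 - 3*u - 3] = -6*u^2 + 12*u - 3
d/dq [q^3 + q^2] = q*(3*q + 2)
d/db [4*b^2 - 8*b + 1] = 8*b - 8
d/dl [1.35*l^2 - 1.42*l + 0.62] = 2.7*l - 1.42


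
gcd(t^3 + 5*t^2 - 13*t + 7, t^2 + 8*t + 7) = t + 7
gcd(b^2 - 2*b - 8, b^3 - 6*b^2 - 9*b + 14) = b + 2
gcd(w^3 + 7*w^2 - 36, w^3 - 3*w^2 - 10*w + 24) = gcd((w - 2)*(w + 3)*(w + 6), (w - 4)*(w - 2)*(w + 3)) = w^2 + w - 6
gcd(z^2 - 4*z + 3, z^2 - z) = z - 1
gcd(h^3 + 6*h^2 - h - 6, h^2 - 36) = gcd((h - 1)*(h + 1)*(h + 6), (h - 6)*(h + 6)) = h + 6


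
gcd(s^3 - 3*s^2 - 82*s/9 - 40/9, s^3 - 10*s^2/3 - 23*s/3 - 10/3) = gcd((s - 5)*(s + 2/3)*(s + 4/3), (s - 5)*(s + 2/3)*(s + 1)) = s^2 - 13*s/3 - 10/3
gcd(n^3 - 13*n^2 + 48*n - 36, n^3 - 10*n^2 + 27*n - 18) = n^2 - 7*n + 6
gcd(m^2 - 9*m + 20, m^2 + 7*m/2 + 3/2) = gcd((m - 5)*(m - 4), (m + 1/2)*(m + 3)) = 1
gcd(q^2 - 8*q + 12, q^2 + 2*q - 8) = q - 2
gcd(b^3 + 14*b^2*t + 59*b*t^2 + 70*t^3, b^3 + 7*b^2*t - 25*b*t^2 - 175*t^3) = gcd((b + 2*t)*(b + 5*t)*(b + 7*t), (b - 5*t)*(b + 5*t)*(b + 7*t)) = b^2 + 12*b*t + 35*t^2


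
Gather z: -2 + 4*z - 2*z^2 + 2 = -2*z^2 + 4*z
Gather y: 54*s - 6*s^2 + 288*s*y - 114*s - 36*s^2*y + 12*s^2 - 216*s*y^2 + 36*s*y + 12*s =6*s^2 - 216*s*y^2 - 48*s + y*(-36*s^2 + 324*s)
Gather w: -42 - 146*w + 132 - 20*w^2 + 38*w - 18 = -20*w^2 - 108*w + 72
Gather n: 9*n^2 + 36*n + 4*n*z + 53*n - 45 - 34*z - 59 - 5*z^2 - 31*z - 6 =9*n^2 + n*(4*z + 89) - 5*z^2 - 65*z - 110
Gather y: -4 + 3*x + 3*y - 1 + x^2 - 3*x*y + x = x^2 + 4*x + y*(3 - 3*x) - 5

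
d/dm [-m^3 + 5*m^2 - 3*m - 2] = -3*m^2 + 10*m - 3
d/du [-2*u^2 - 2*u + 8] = -4*u - 2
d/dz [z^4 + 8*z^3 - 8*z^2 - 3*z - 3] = 4*z^3 + 24*z^2 - 16*z - 3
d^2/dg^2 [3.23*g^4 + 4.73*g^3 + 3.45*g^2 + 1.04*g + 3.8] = 38.76*g^2 + 28.38*g + 6.9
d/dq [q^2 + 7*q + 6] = 2*q + 7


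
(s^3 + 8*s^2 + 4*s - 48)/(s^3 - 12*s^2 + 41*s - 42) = (s^2 + 10*s + 24)/(s^2 - 10*s + 21)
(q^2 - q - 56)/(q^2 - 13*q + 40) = (q + 7)/(q - 5)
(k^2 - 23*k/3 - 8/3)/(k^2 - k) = (3*k^2 - 23*k - 8)/(3*k*(k - 1))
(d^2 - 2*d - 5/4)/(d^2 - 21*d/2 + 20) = (d + 1/2)/(d - 8)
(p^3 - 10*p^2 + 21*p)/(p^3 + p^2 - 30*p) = (p^2 - 10*p + 21)/(p^2 + p - 30)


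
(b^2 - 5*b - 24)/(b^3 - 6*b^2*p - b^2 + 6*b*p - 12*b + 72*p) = (8 - b)/(-b^2 + 6*b*p + 4*b - 24*p)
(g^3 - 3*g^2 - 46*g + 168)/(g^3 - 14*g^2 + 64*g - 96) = (g + 7)/(g - 4)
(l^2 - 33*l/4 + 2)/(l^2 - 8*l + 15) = (l^2 - 33*l/4 + 2)/(l^2 - 8*l + 15)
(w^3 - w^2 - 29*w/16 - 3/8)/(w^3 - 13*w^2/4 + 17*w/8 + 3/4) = (4*w + 3)/(2*(2*w - 3))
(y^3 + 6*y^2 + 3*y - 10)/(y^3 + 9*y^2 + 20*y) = (y^2 + y - 2)/(y*(y + 4))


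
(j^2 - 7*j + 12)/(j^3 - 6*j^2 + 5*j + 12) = 1/(j + 1)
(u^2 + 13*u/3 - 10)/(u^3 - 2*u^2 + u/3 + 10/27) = 9*(u + 6)/(9*u^2 - 3*u - 2)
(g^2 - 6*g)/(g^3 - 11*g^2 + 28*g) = (g - 6)/(g^2 - 11*g + 28)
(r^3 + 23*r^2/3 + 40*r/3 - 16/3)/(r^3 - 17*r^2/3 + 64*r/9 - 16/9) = 3*(r^2 + 8*r + 16)/(3*r^2 - 16*r + 16)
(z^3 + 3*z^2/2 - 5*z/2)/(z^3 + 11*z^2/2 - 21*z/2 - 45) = z*(z - 1)/(z^2 + 3*z - 18)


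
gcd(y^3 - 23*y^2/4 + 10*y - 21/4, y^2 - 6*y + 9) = y - 3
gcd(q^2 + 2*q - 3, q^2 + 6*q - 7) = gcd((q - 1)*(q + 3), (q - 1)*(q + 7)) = q - 1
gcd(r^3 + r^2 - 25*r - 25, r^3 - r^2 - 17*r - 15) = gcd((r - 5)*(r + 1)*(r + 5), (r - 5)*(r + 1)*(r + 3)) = r^2 - 4*r - 5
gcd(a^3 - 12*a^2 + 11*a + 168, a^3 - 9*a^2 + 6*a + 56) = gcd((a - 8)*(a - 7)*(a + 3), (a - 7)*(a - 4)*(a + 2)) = a - 7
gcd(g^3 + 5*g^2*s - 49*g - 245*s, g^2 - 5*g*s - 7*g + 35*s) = g - 7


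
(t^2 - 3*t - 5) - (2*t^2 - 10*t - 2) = -t^2 + 7*t - 3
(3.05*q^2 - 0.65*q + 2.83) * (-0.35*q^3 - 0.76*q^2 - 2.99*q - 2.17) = -1.0675*q^5 - 2.0905*q^4 - 9.616*q^3 - 6.8258*q^2 - 7.0512*q - 6.1411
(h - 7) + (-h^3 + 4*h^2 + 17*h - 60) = -h^3 + 4*h^2 + 18*h - 67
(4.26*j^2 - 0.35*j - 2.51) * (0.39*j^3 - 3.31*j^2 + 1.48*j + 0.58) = 1.6614*j^5 - 14.2371*j^4 + 6.4844*j^3 + 10.2609*j^2 - 3.9178*j - 1.4558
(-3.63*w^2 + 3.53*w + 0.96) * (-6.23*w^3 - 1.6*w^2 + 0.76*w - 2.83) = 22.6149*w^5 - 16.1839*w^4 - 14.3876*w^3 + 11.4197*w^2 - 9.2603*w - 2.7168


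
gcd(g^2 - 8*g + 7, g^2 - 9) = 1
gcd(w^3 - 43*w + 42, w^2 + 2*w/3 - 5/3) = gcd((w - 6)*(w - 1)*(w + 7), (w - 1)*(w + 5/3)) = w - 1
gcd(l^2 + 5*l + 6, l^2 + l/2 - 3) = l + 2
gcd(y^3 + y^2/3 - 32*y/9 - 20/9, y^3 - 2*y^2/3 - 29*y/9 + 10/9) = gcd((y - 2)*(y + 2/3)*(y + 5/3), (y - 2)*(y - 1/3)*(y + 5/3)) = y^2 - y/3 - 10/3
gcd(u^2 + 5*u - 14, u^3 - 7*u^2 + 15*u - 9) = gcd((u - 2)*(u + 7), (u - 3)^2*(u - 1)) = 1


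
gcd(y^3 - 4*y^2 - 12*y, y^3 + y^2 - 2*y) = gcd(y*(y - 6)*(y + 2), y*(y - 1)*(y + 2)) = y^2 + 2*y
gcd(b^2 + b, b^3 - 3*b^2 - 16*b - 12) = b + 1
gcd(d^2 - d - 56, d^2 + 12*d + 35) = d + 7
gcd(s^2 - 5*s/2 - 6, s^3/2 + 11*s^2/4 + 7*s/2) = 1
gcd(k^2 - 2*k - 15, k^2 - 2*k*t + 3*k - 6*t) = k + 3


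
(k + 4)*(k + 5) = k^2 + 9*k + 20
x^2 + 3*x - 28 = (x - 4)*(x + 7)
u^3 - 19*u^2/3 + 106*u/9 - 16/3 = (u - 3)*(u - 8/3)*(u - 2/3)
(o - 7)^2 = o^2 - 14*o + 49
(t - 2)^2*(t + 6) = t^3 + 2*t^2 - 20*t + 24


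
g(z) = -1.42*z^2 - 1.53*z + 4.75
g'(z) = -2.84*z - 1.53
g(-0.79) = 5.07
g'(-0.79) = 0.71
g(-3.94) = -11.27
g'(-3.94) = 9.66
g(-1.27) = 4.40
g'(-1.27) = 2.08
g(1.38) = -0.07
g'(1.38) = -5.45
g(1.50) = -0.74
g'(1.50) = -5.79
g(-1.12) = 4.68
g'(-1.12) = 1.65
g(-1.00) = 4.86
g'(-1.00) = 1.31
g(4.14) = -25.92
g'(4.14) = -13.29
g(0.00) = 4.75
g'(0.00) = -1.53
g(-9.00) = -96.50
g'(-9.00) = 24.03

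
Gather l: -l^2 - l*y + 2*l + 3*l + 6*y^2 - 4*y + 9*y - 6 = -l^2 + l*(5 - y) + 6*y^2 + 5*y - 6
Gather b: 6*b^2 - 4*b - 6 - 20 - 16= 6*b^2 - 4*b - 42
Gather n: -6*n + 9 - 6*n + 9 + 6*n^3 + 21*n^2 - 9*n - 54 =6*n^3 + 21*n^2 - 21*n - 36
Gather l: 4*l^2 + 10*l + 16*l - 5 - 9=4*l^2 + 26*l - 14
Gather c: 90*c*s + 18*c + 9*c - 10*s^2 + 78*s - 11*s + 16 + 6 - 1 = c*(90*s + 27) - 10*s^2 + 67*s + 21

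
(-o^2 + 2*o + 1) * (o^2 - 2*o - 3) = -o^4 + 4*o^3 - 8*o - 3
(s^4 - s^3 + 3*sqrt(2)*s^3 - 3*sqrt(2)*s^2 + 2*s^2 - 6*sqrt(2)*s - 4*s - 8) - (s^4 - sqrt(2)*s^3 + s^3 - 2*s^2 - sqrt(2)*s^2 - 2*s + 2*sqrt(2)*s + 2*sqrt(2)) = -2*s^3 + 4*sqrt(2)*s^3 - 2*sqrt(2)*s^2 + 4*s^2 - 8*sqrt(2)*s - 2*s - 8 - 2*sqrt(2)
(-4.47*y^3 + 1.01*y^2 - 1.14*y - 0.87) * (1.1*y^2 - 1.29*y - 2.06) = -4.917*y^5 + 6.8773*y^4 + 6.6513*y^3 - 1.567*y^2 + 3.4707*y + 1.7922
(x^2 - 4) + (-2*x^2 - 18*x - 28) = -x^2 - 18*x - 32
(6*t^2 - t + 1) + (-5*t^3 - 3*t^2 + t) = -5*t^3 + 3*t^2 + 1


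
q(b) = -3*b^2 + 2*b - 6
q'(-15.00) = 92.00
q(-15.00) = -711.00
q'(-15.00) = 92.00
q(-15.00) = -711.00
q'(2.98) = -15.88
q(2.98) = -26.68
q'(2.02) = -10.12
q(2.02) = -14.20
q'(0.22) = 0.68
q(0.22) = -5.71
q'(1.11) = -4.66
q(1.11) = -7.48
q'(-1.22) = 9.32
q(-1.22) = -12.91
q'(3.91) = -21.46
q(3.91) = -44.04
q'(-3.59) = 23.54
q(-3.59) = -51.84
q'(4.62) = -25.72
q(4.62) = -60.79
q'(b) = 2 - 6*b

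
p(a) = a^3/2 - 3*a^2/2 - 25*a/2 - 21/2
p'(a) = 3*a^2/2 - 3*a - 25/2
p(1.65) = -32.96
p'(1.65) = -13.37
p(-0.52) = -4.48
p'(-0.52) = -10.53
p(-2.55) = 3.33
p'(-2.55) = 4.90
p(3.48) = -51.09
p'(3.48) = -4.77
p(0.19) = -12.93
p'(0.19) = -13.02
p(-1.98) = 4.49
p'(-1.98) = -0.68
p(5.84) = -35.07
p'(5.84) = 21.14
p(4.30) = -52.23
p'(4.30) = 2.34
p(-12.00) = -940.50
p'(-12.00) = 239.50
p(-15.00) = -1848.00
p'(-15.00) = 370.00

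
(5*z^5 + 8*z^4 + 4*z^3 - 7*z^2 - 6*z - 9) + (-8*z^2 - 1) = 5*z^5 + 8*z^4 + 4*z^3 - 15*z^2 - 6*z - 10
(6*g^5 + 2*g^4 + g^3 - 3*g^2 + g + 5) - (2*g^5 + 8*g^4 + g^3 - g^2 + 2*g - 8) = 4*g^5 - 6*g^4 - 2*g^2 - g + 13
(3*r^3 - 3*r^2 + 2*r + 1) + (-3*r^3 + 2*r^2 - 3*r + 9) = -r^2 - r + 10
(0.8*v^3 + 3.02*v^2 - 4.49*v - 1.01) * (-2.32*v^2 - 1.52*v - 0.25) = -1.856*v^5 - 8.2224*v^4 + 5.6264*v^3 + 8.413*v^2 + 2.6577*v + 0.2525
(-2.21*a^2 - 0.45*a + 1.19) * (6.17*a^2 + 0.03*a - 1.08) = -13.6357*a^4 - 2.8428*a^3 + 9.7156*a^2 + 0.5217*a - 1.2852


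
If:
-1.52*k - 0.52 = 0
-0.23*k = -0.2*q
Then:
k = -0.34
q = -0.39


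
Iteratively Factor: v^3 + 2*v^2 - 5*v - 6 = (v + 1)*(v^2 + v - 6) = (v + 1)*(v + 3)*(v - 2)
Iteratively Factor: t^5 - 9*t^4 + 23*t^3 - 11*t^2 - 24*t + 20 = (t + 1)*(t^4 - 10*t^3 + 33*t^2 - 44*t + 20) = (t - 5)*(t + 1)*(t^3 - 5*t^2 + 8*t - 4) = (t - 5)*(t - 1)*(t + 1)*(t^2 - 4*t + 4) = (t - 5)*(t - 2)*(t - 1)*(t + 1)*(t - 2)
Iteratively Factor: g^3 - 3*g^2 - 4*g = (g - 4)*(g^2 + g) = (g - 4)*(g + 1)*(g)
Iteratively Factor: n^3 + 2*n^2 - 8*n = (n)*(n^2 + 2*n - 8) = n*(n + 4)*(n - 2)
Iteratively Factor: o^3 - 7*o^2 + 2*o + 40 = (o - 5)*(o^2 - 2*o - 8) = (o - 5)*(o + 2)*(o - 4)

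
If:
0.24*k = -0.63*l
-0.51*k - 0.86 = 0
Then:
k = -1.69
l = 0.64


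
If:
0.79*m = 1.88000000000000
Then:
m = 2.38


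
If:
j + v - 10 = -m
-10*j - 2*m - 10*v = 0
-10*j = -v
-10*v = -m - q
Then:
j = -5/22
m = 25/2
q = -775/22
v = -25/11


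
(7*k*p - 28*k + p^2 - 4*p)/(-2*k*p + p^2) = (-7*k*p + 28*k - p^2 + 4*p)/(p*(2*k - p))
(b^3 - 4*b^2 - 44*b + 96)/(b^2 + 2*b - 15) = (b^3 - 4*b^2 - 44*b + 96)/(b^2 + 2*b - 15)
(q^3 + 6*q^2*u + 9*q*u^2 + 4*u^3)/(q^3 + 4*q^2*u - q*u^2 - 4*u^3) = (q + u)/(q - u)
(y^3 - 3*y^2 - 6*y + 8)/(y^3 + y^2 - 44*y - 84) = (y^2 - 5*y + 4)/(y^2 - y - 42)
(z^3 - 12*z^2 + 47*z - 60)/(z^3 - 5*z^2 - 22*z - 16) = (-z^3 + 12*z^2 - 47*z + 60)/(-z^3 + 5*z^2 + 22*z + 16)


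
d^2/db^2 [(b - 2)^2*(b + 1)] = 6*b - 6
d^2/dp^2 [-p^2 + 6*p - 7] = -2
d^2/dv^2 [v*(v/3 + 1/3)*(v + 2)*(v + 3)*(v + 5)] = 20*v^3/3 + 44*v^2 + 82*v + 122/3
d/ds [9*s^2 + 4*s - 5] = 18*s + 4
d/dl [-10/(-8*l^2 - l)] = 10*(-16*l - 1)/(l^2*(8*l + 1)^2)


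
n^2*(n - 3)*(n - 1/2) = n^4 - 7*n^3/2 + 3*n^2/2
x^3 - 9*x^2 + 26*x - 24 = (x - 4)*(x - 3)*(x - 2)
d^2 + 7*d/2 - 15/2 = (d - 3/2)*(d + 5)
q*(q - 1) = q^2 - q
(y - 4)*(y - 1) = y^2 - 5*y + 4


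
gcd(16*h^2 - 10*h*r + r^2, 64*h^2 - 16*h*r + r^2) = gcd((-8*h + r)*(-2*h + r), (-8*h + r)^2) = -8*h + r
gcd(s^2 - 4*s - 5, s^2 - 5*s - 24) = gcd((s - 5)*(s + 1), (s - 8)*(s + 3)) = 1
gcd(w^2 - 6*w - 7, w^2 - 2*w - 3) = w + 1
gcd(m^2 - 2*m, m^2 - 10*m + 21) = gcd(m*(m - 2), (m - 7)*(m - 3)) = 1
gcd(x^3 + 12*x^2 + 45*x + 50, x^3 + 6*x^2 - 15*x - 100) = x^2 + 10*x + 25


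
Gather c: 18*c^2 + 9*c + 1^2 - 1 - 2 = 18*c^2 + 9*c - 2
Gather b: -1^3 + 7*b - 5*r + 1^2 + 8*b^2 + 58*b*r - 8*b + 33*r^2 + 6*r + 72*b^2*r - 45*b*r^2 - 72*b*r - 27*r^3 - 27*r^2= b^2*(72*r + 8) + b*(-45*r^2 - 14*r - 1) - 27*r^3 + 6*r^2 + r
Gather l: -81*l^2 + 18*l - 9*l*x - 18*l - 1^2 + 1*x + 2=-81*l^2 - 9*l*x + x + 1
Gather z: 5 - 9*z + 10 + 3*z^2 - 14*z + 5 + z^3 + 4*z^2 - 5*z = z^3 + 7*z^2 - 28*z + 20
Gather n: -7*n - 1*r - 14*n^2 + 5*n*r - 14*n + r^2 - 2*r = -14*n^2 + n*(5*r - 21) + r^2 - 3*r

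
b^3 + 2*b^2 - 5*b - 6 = (b - 2)*(b + 1)*(b + 3)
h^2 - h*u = h*(h - u)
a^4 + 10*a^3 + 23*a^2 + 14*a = a*(a + 1)*(a + 2)*(a + 7)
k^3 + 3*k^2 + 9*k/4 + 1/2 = (k + 1/2)^2*(k + 2)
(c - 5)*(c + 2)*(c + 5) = c^3 + 2*c^2 - 25*c - 50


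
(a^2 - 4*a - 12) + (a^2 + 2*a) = 2*a^2 - 2*a - 12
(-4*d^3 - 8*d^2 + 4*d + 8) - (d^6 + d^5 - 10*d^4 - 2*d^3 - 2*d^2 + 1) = -d^6 - d^5 + 10*d^4 - 2*d^3 - 6*d^2 + 4*d + 7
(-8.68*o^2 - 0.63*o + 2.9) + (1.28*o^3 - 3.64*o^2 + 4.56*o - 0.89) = 1.28*o^3 - 12.32*o^2 + 3.93*o + 2.01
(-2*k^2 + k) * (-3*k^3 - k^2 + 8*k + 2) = 6*k^5 - k^4 - 17*k^3 + 4*k^2 + 2*k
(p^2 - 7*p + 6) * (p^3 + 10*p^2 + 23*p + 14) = p^5 + 3*p^4 - 41*p^3 - 87*p^2 + 40*p + 84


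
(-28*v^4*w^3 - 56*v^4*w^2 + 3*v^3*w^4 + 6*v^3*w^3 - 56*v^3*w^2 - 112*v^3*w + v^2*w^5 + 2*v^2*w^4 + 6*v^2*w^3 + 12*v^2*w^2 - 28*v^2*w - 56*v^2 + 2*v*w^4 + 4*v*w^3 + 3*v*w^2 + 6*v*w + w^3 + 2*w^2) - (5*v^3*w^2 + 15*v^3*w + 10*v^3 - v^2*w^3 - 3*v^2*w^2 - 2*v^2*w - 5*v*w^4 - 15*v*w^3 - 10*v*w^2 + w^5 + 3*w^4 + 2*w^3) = -28*v^4*w^3 - 56*v^4*w^2 + 3*v^3*w^4 + 6*v^3*w^3 - 61*v^3*w^2 - 127*v^3*w - 10*v^3 + v^2*w^5 + 2*v^2*w^4 + 7*v^2*w^3 + 15*v^2*w^2 - 26*v^2*w - 56*v^2 + 7*v*w^4 + 19*v*w^3 + 13*v*w^2 + 6*v*w - w^5 - 3*w^4 - w^3 + 2*w^2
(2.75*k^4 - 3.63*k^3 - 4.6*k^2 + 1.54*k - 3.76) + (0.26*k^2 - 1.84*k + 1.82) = 2.75*k^4 - 3.63*k^3 - 4.34*k^2 - 0.3*k - 1.94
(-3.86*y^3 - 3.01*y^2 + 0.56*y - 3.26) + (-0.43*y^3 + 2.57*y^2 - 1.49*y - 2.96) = -4.29*y^3 - 0.44*y^2 - 0.93*y - 6.22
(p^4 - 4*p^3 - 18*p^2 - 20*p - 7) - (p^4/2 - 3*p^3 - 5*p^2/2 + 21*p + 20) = p^4/2 - p^3 - 31*p^2/2 - 41*p - 27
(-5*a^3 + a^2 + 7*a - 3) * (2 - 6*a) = 30*a^4 - 16*a^3 - 40*a^2 + 32*a - 6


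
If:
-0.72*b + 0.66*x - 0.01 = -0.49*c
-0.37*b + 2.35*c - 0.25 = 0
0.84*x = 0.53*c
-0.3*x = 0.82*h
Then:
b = 0.15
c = 0.13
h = -0.03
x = 0.08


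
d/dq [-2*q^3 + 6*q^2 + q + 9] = -6*q^2 + 12*q + 1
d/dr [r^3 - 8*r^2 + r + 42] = 3*r^2 - 16*r + 1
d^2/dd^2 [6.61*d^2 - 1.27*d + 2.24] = 13.2200000000000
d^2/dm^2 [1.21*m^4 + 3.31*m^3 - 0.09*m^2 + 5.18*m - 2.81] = 14.52*m^2 + 19.86*m - 0.18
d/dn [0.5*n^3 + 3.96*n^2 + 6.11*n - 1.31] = 1.5*n^2 + 7.92*n + 6.11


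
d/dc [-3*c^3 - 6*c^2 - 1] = 3*c*(-3*c - 4)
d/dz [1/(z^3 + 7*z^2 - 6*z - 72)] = (-3*z^2 - 14*z + 6)/(z^3 + 7*z^2 - 6*z - 72)^2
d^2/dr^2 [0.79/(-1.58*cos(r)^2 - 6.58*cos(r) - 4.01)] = (7.888624*(1 - cos(r)^2)^2 + 24.639468*cos(r)^3 + 18.12734*cos(r)^2 - 70.123718*cos(r) - 66.286372)/(1.58*cos(r)^2 + 6.58*cos(r) + 4.01)^3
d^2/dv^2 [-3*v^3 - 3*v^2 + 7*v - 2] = -18*v - 6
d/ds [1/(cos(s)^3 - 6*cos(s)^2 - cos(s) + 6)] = (3*cos(s)^2 - 12*cos(s) - 1)/((cos(s) - 6)^2*sin(s)^3)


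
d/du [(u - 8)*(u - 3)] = 2*u - 11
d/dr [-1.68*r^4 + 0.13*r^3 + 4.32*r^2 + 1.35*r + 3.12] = -6.72*r^3 + 0.39*r^2 + 8.64*r + 1.35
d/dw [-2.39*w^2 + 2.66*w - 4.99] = 2.66 - 4.78*w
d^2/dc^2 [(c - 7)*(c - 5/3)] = 2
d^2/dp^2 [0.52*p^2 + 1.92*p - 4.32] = 1.04000000000000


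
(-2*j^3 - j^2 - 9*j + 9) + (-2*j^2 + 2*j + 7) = -2*j^3 - 3*j^2 - 7*j + 16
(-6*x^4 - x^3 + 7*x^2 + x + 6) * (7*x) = -42*x^5 - 7*x^4 + 49*x^3 + 7*x^2 + 42*x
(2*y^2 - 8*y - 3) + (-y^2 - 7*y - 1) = y^2 - 15*y - 4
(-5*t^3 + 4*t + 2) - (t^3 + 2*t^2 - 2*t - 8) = -6*t^3 - 2*t^2 + 6*t + 10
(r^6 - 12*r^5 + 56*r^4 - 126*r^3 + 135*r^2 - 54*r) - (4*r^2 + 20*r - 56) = r^6 - 12*r^5 + 56*r^4 - 126*r^3 + 131*r^2 - 74*r + 56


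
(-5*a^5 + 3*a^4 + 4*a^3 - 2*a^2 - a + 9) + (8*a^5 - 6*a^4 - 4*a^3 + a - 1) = 3*a^5 - 3*a^4 - 2*a^2 + 8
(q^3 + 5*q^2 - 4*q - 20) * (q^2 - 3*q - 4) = q^5 + 2*q^4 - 23*q^3 - 28*q^2 + 76*q + 80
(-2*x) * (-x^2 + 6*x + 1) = 2*x^3 - 12*x^2 - 2*x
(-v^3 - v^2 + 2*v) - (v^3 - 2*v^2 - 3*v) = -2*v^3 + v^2 + 5*v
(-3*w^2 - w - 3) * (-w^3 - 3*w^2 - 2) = 3*w^5 + 10*w^4 + 6*w^3 + 15*w^2 + 2*w + 6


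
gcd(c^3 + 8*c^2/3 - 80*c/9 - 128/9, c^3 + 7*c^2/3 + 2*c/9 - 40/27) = c + 4/3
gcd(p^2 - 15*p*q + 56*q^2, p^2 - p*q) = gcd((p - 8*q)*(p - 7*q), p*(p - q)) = 1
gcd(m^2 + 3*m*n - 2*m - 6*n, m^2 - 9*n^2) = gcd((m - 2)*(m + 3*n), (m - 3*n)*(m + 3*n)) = m + 3*n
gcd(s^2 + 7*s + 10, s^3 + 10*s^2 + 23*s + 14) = s + 2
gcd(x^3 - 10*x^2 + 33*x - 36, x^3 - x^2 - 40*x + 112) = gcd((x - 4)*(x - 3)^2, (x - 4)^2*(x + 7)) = x - 4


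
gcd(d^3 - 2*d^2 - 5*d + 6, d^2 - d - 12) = 1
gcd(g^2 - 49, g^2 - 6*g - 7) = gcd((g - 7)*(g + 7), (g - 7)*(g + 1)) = g - 7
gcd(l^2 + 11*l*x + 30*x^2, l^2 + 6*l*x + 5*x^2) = l + 5*x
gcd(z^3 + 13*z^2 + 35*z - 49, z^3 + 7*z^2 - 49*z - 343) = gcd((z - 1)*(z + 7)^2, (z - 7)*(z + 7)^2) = z^2 + 14*z + 49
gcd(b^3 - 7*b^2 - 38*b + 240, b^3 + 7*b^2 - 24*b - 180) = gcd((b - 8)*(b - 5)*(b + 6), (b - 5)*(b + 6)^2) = b^2 + b - 30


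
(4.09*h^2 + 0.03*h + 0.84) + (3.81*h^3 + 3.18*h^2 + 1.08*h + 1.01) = 3.81*h^3 + 7.27*h^2 + 1.11*h + 1.85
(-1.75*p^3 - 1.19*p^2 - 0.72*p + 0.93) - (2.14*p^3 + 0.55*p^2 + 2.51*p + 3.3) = -3.89*p^3 - 1.74*p^2 - 3.23*p - 2.37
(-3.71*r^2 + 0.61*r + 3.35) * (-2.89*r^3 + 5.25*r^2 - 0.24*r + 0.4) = 10.7219*r^5 - 21.2404*r^4 - 5.5886*r^3 + 15.9571*r^2 - 0.56*r + 1.34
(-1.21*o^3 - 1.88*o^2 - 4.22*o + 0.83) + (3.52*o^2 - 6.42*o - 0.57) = -1.21*o^3 + 1.64*o^2 - 10.64*o + 0.26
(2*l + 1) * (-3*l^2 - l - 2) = -6*l^3 - 5*l^2 - 5*l - 2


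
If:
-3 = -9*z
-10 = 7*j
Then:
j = -10/7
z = 1/3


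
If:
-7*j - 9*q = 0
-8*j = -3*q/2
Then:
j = 0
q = 0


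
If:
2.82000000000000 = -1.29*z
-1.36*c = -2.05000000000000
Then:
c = 1.51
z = -2.19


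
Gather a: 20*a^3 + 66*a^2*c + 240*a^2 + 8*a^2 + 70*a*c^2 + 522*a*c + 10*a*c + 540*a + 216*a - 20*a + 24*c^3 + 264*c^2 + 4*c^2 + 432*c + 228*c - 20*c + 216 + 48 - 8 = 20*a^3 + a^2*(66*c + 248) + a*(70*c^2 + 532*c + 736) + 24*c^3 + 268*c^2 + 640*c + 256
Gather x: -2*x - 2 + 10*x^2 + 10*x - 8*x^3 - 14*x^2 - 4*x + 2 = -8*x^3 - 4*x^2 + 4*x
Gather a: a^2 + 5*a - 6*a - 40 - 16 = a^2 - a - 56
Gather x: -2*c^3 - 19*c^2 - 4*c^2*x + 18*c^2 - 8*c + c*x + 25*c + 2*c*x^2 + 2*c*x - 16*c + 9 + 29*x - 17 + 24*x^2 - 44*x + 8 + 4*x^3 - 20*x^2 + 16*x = -2*c^3 - c^2 + c + 4*x^3 + x^2*(2*c + 4) + x*(-4*c^2 + 3*c + 1)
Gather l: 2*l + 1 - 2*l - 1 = 0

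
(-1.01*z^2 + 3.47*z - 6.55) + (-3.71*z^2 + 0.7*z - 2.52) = -4.72*z^2 + 4.17*z - 9.07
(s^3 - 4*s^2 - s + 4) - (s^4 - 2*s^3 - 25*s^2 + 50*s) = -s^4 + 3*s^3 + 21*s^2 - 51*s + 4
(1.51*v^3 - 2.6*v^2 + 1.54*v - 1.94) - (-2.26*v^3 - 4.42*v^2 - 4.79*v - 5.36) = 3.77*v^3 + 1.82*v^2 + 6.33*v + 3.42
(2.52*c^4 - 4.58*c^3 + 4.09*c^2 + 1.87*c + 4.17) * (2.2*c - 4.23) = 5.544*c^5 - 20.7356*c^4 + 28.3714*c^3 - 13.1867*c^2 + 1.2639*c - 17.6391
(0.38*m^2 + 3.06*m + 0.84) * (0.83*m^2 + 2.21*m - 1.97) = 0.3154*m^4 + 3.3796*m^3 + 6.7112*m^2 - 4.1718*m - 1.6548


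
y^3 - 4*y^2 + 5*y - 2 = (y - 2)*(y - 1)^2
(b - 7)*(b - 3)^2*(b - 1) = b^4 - 14*b^3 + 64*b^2 - 114*b + 63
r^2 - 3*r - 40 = (r - 8)*(r + 5)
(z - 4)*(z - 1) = z^2 - 5*z + 4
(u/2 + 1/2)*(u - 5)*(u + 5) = u^3/2 + u^2/2 - 25*u/2 - 25/2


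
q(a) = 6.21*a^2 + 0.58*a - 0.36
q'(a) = 12.42*a + 0.58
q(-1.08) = 6.26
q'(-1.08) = -12.83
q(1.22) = 9.59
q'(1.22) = 15.73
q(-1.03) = 5.63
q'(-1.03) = -12.21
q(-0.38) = 0.32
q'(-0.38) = -4.14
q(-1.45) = 11.86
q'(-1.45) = -17.43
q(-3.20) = 61.37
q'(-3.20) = -39.16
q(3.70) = 86.80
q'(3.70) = 46.53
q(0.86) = 4.73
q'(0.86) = 11.26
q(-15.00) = 1388.19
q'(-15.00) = -185.72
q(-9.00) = 497.43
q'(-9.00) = -111.20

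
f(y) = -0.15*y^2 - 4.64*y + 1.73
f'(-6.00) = -2.84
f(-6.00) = 24.17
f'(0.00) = -4.64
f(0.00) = 1.73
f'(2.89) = -5.51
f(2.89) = -12.93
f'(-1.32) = -4.24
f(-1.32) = 7.59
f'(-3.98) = -3.45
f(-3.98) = 17.82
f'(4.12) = -5.88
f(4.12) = -19.93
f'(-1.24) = -4.27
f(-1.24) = 7.25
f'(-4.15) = -3.40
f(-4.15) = 18.40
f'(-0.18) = -4.59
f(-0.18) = 2.56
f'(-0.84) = -4.39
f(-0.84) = 5.52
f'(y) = -0.3*y - 4.64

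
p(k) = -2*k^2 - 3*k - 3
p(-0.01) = -2.97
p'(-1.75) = 4.00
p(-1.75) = -3.88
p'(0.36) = -4.44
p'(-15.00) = 57.00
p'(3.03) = -15.12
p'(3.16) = -15.64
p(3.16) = -32.45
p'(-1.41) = 2.64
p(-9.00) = -138.00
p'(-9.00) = 33.00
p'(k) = -4*k - 3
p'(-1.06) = 1.24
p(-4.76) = -34.04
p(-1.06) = -2.07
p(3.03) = -30.45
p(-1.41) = -2.75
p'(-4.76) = 16.04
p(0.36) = -4.34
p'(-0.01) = -2.96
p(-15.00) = -408.00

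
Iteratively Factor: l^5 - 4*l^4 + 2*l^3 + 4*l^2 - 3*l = (l - 3)*(l^4 - l^3 - l^2 + l) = (l - 3)*(l - 1)*(l^3 - l) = (l - 3)*(l - 1)*(l + 1)*(l^2 - l) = (l - 3)*(l - 1)^2*(l + 1)*(l)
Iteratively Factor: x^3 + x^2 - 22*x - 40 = (x + 2)*(x^2 - x - 20) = (x - 5)*(x + 2)*(x + 4)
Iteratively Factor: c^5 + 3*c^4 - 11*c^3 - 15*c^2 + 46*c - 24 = (c + 4)*(c^4 - c^3 - 7*c^2 + 13*c - 6) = (c - 1)*(c + 4)*(c^3 - 7*c + 6) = (c - 1)*(c + 3)*(c + 4)*(c^2 - 3*c + 2) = (c - 2)*(c - 1)*(c + 3)*(c + 4)*(c - 1)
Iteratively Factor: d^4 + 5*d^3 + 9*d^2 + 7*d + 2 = (d + 1)*(d^3 + 4*d^2 + 5*d + 2) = (d + 1)^2*(d^2 + 3*d + 2) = (d + 1)^2*(d + 2)*(d + 1)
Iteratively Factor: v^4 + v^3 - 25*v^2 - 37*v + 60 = (v - 5)*(v^3 + 6*v^2 + 5*v - 12) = (v - 5)*(v - 1)*(v^2 + 7*v + 12) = (v - 5)*(v - 1)*(v + 3)*(v + 4)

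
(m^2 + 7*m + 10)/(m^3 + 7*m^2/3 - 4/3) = 3*(m + 5)/(3*m^2 + m - 2)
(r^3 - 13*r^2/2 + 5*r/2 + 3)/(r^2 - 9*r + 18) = (2*r^2 - r - 1)/(2*(r - 3))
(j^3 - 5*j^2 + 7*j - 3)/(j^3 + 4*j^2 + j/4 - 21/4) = 4*(j^2 - 4*j + 3)/(4*j^2 + 20*j + 21)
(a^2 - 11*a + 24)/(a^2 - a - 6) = (a - 8)/(a + 2)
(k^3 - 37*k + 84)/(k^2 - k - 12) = (k^2 + 4*k - 21)/(k + 3)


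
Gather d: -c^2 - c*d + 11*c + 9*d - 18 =-c^2 + 11*c + d*(9 - c) - 18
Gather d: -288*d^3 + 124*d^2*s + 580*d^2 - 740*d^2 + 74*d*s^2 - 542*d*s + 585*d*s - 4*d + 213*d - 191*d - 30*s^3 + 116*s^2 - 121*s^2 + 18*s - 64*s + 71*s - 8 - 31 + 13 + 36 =-288*d^3 + d^2*(124*s - 160) + d*(74*s^2 + 43*s + 18) - 30*s^3 - 5*s^2 + 25*s + 10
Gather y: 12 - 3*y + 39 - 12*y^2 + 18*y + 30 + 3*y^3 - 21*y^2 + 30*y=3*y^3 - 33*y^2 + 45*y + 81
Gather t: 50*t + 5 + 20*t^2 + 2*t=20*t^2 + 52*t + 5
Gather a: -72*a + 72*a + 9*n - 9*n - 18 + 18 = 0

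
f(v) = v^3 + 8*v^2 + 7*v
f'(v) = 3*v^2 + 16*v + 7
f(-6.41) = 20.46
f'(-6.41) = 27.70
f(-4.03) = 36.27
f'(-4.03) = -8.76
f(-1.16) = 1.08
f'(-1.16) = -7.52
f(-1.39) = 3.04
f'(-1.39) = -9.44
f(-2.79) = 21.03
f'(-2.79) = -14.29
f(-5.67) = 35.22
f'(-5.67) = 12.73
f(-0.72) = -1.27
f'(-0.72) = -2.96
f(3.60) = 175.54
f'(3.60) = 103.48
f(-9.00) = -144.00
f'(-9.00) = 106.00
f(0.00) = 0.00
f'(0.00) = 7.00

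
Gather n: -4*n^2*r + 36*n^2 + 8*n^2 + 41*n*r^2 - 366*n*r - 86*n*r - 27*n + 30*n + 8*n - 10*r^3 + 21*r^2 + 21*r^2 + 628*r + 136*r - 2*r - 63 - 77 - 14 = n^2*(44 - 4*r) + n*(41*r^2 - 452*r + 11) - 10*r^3 + 42*r^2 + 762*r - 154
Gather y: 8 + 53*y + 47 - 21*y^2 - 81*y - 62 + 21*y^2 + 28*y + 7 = 0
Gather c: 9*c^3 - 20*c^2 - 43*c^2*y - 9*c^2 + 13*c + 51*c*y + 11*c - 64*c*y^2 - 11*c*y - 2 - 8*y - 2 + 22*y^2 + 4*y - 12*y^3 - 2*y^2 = 9*c^3 + c^2*(-43*y - 29) + c*(-64*y^2 + 40*y + 24) - 12*y^3 + 20*y^2 - 4*y - 4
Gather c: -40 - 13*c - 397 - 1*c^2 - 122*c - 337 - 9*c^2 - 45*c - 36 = -10*c^2 - 180*c - 810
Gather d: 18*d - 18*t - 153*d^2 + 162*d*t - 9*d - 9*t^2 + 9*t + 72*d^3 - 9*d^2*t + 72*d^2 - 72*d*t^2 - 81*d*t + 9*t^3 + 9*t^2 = 72*d^3 + d^2*(-9*t - 81) + d*(-72*t^2 + 81*t + 9) + 9*t^3 - 9*t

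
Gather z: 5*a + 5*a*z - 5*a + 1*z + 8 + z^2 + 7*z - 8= z^2 + z*(5*a + 8)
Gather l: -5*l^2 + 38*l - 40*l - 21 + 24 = -5*l^2 - 2*l + 3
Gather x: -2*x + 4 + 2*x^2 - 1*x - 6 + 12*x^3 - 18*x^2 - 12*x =12*x^3 - 16*x^2 - 15*x - 2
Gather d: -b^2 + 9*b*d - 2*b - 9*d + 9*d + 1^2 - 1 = -b^2 + 9*b*d - 2*b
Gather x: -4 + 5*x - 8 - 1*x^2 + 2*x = -x^2 + 7*x - 12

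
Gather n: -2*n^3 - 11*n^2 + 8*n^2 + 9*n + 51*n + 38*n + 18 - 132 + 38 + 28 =-2*n^3 - 3*n^2 + 98*n - 48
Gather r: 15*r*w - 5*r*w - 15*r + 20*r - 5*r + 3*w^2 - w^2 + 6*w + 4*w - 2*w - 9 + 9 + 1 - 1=10*r*w + 2*w^2 + 8*w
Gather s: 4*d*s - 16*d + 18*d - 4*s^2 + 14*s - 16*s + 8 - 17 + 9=2*d - 4*s^2 + s*(4*d - 2)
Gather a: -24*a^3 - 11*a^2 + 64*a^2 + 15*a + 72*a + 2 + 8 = -24*a^3 + 53*a^2 + 87*a + 10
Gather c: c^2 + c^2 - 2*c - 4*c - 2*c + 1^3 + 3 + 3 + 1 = 2*c^2 - 8*c + 8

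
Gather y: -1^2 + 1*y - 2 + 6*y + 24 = 7*y + 21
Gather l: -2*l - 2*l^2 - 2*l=-2*l^2 - 4*l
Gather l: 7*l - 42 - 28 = 7*l - 70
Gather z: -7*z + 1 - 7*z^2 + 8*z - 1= -7*z^2 + z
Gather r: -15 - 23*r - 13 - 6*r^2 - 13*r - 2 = -6*r^2 - 36*r - 30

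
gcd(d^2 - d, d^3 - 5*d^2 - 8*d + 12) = d - 1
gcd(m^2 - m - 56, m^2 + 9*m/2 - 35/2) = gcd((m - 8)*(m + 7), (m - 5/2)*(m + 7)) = m + 7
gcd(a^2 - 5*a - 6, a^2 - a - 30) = a - 6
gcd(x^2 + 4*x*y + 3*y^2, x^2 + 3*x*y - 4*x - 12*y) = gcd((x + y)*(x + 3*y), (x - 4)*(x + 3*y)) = x + 3*y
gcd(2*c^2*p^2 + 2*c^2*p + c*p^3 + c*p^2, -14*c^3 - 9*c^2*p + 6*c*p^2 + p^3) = 1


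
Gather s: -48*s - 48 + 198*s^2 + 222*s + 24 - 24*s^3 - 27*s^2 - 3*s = -24*s^3 + 171*s^2 + 171*s - 24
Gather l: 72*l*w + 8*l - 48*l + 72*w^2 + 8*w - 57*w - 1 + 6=l*(72*w - 40) + 72*w^2 - 49*w + 5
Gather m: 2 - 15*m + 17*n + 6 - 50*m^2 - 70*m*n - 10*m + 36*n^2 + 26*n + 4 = -50*m^2 + m*(-70*n - 25) + 36*n^2 + 43*n + 12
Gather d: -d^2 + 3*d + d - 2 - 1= -d^2 + 4*d - 3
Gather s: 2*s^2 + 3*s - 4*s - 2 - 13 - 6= 2*s^2 - s - 21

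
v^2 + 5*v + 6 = (v + 2)*(v + 3)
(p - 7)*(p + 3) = p^2 - 4*p - 21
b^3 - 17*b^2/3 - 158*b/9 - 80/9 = (b - 8)*(b + 2/3)*(b + 5/3)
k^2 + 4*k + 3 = (k + 1)*(k + 3)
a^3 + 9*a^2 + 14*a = a*(a + 2)*(a + 7)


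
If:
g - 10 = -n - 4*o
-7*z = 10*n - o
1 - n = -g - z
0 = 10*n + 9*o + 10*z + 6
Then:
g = 1951/366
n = 965/366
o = 31/61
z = -676/183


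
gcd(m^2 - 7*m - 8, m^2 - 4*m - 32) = m - 8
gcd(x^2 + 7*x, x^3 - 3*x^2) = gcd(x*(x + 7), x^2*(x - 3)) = x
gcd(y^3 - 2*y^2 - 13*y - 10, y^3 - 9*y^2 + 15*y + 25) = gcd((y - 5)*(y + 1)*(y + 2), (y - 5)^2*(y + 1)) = y^2 - 4*y - 5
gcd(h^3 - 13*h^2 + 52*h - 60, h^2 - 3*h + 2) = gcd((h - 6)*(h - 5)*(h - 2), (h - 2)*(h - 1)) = h - 2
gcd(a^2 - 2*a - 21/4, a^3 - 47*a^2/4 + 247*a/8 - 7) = a - 7/2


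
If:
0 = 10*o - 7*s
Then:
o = 7*s/10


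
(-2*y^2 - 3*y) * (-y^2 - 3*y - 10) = 2*y^4 + 9*y^3 + 29*y^2 + 30*y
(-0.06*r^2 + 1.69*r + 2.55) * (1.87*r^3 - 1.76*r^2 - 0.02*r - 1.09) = -0.1122*r^5 + 3.2659*r^4 + 1.7953*r^3 - 4.4564*r^2 - 1.8931*r - 2.7795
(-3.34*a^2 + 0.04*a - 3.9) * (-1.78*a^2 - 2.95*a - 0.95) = 5.9452*a^4 + 9.7818*a^3 + 9.997*a^2 + 11.467*a + 3.705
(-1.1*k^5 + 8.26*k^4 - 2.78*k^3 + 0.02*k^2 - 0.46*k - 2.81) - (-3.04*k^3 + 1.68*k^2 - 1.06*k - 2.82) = -1.1*k^5 + 8.26*k^4 + 0.26*k^3 - 1.66*k^2 + 0.6*k + 0.00999999999999979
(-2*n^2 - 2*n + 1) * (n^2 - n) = -2*n^4 + 3*n^2 - n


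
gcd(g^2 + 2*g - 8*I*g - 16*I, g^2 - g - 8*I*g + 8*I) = g - 8*I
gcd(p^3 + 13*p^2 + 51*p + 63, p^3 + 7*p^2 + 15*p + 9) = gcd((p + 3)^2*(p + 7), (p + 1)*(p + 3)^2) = p^2 + 6*p + 9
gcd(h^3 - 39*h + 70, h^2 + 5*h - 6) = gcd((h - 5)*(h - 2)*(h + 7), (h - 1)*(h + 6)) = 1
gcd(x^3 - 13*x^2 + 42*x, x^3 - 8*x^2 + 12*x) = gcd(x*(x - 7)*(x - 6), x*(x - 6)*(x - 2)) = x^2 - 6*x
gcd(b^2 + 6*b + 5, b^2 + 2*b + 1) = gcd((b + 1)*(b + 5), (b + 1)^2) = b + 1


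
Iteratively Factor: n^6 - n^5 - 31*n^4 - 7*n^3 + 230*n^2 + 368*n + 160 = (n - 5)*(n^5 + 4*n^4 - 11*n^3 - 62*n^2 - 80*n - 32) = (n - 5)*(n + 1)*(n^4 + 3*n^3 - 14*n^2 - 48*n - 32) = (n - 5)*(n + 1)^2*(n^3 + 2*n^2 - 16*n - 32) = (n - 5)*(n + 1)^2*(n + 4)*(n^2 - 2*n - 8) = (n - 5)*(n - 4)*(n + 1)^2*(n + 4)*(n + 2)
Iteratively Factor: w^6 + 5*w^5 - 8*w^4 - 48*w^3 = (w + 4)*(w^5 + w^4 - 12*w^3) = w*(w + 4)*(w^4 + w^3 - 12*w^2) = w*(w - 3)*(w + 4)*(w^3 + 4*w^2) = w*(w - 3)*(w + 4)^2*(w^2) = w^2*(w - 3)*(w + 4)^2*(w)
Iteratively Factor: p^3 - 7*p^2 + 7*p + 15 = (p - 5)*(p^2 - 2*p - 3) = (p - 5)*(p - 3)*(p + 1)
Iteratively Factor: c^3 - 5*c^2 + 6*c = (c - 2)*(c^2 - 3*c) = (c - 3)*(c - 2)*(c)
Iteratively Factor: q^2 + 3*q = (q)*(q + 3)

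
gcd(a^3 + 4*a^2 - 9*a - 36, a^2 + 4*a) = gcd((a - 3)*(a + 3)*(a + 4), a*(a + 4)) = a + 4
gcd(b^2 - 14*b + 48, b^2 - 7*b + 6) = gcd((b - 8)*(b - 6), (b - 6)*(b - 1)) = b - 6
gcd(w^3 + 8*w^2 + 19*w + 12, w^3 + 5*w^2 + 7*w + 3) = w^2 + 4*w + 3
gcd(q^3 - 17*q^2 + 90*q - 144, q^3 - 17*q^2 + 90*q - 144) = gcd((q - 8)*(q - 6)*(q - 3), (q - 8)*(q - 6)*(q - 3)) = q^3 - 17*q^2 + 90*q - 144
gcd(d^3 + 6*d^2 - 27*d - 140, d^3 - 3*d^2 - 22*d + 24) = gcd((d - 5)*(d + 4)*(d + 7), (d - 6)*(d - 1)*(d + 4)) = d + 4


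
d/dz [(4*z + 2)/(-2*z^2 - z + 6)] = 2*(4*z^2 + 4*z + 13)/(4*z^4 + 4*z^3 - 23*z^2 - 12*z + 36)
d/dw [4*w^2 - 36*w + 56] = 8*w - 36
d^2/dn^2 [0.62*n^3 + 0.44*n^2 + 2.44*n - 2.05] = 3.72*n + 0.88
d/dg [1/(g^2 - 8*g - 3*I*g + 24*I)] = (-2*g + 8 + 3*I)/(g^2 - 8*g - 3*I*g + 24*I)^2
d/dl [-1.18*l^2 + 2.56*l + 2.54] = 2.56 - 2.36*l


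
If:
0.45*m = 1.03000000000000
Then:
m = 2.29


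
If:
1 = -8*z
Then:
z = -1/8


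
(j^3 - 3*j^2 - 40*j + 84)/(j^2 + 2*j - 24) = (j^2 - 9*j + 14)/(j - 4)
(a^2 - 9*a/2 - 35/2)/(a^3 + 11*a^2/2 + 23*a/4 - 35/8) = 4*(a - 7)/(4*a^2 + 12*a - 7)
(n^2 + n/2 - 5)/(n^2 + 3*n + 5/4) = 2*(n - 2)/(2*n + 1)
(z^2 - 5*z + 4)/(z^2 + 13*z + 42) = (z^2 - 5*z + 4)/(z^2 + 13*z + 42)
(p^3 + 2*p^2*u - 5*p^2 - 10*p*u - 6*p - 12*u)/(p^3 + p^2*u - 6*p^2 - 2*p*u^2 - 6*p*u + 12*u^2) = (p + 1)/(p - u)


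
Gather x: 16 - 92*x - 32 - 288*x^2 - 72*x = -288*x^2 - 164*x - 16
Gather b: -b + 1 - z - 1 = -b - z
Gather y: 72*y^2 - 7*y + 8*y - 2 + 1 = 72*y^2 + y - 1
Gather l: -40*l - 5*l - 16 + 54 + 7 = 45 - 45*l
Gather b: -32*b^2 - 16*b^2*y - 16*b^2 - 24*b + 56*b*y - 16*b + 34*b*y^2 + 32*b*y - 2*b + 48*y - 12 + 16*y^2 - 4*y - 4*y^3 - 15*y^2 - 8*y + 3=b^2*(-16*y - 48) + b*(34*y^2 + 88*y - 42) - 4*y^3 + y^2 + 36*y - 9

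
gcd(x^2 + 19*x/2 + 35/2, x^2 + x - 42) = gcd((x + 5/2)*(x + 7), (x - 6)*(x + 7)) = x + 7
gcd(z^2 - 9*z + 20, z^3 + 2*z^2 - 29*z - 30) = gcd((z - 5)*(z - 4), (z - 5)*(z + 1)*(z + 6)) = z - 5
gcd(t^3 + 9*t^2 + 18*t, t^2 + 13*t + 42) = t + 6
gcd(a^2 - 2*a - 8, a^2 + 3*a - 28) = a - 4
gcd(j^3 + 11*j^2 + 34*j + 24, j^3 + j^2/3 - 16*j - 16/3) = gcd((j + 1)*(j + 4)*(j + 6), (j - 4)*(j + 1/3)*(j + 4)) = j + 4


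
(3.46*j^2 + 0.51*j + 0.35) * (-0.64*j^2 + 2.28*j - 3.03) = -2.2144*j^4 + 7.5624*j^3 - 9.545*j^2 - 0.7473*j - 1.0605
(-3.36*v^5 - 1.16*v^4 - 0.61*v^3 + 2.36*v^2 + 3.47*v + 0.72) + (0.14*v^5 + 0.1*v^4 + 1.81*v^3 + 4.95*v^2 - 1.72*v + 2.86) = -3.22*v^5 - 1.06*v^4 + 1.2*v^3 + 7.31*v^2 + 1.75*v + 3.58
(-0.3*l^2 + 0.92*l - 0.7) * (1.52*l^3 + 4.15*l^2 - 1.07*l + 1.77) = -0.456*l^5 + 0.1534*l^4 + 3.075*l^3 - 4.4204*l^2 + 2.3774*l - 1.239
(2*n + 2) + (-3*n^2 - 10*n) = -3*n^2 - 8*n + 2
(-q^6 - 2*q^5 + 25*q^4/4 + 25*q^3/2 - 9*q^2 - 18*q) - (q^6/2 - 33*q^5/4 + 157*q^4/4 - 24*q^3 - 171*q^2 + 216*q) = -3*q^6/2 + 25*q^5/4 - 33*q^4 + 73*q^3/2 + 162*q^2 - 234*q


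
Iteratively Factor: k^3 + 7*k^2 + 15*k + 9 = (k + 3)*(k^2 + 4*k + 3) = (k + 1)*(k + 3)*(k + 3)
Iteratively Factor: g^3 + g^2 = (g)*(g^2 + g) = g^2*(g + 1)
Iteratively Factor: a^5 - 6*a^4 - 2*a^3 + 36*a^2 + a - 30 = (a + 2)*(a^4 - 8*a^3 + 14*a^2 + 8*a - 15) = (a + 1)*(a + 2)*(a^3 - 9*a^2 + 23*a - 15) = (a - 1)*(a + 1)*(a + 2)*(a^2 - 8*a + 15) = (a - 5)*(a - 1)*(a + 1)*(a + 2)*(a - 3)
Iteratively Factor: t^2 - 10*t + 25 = (t - 5)*(t - 5)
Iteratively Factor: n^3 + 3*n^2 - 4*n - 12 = (n - 2)*(n^2 + 5*n + 6) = (n - 2)*(n + 2)*(n + 3)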